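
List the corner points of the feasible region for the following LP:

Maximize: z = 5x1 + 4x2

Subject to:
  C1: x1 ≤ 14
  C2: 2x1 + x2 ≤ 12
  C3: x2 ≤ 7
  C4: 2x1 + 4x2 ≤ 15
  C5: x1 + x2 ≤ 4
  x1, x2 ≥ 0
Each vertex is the intersection of two constraint boundaries that also satisfies all remaining constraints:
  x1 = 0 and x2 = 0 → (0, 0)
  x1 + x2 = 4 and x2 = 0 → (4, 0)
  2x1 + 4x2 = 15 and x1 + x2 = 4 → (0.5, 3.5)
  2x1 + 4x2 = 15 and x1 = 0 → (0, 3.75)

Vertices: (0, 0), (4, 0), (0.5, 3.5), (0, 3.75)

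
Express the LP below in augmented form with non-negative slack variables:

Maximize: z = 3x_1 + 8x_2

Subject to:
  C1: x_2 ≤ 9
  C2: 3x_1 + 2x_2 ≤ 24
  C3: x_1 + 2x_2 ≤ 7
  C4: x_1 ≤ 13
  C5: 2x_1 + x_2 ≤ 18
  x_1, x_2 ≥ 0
max z = 3x_1 + 8x_2

s.t.
  x_2 + s1 = 9
  3x_1 + 2x_2 + s2 = 24
  x_1 + 2x_2 + s3 = 7
  x_1 + s4 = 13
  2x_1 + x_2 + s5 = 18
  x_1, x_2, s1, s2, s3, s4, s5 ≥ 0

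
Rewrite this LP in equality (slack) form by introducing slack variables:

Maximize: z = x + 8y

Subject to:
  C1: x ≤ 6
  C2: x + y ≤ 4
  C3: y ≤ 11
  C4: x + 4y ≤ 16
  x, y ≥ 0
max z = x + 8y

s.t.
  x + s1 = 6
  x + y + s2 = 4
  y + s3 = 11
  x + 4y + s4 = 16
  x, y, s1, s2, s3, s4 ≥ 0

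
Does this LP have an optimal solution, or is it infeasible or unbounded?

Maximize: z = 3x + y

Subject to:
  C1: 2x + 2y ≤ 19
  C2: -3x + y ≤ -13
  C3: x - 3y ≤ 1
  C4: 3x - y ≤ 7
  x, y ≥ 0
C4 requires 3x - y ≤ 7, while C2 (-3x + y ≤ -13) is equivalent to 3x - y ≥ 13. Together they would need 13 ≤ 3x - y ≤ 7, which is impossible since 13 > 7. No point satisfies all constraints.

The feasible region is empty; the LP is infeasible.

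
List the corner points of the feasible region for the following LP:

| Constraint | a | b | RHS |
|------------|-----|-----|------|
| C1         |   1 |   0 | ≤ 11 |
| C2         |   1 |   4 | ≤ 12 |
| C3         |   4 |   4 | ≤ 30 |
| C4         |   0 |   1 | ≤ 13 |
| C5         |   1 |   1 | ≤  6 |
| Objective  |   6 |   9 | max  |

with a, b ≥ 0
Each vertex is the intersection of two constraint boundaries that also satisfies all remaining constraints:
  a = 0 and b = 0 → (0, 0)
  a + b = 6 and b = 0 → (6, 0)
  a + 4b = 12 and a + b = 6 → (4, 2)
  a + 4b = 12 and a = 0 → (0, 3)

Vertices: (0, 0), (6, 0), (4, 2), (0, 3)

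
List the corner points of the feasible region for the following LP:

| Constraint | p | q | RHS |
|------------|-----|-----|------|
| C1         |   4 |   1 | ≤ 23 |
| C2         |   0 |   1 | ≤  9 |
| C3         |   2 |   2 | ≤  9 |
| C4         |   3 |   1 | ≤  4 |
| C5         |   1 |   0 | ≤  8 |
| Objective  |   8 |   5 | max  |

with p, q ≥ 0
Each vertex is the intersection of two constraint boundaries that also satisfies all remaining constraints:
  p = 0 and q = 0 → (0, 0)
  3p + q = 4 and q = 0 → (1.333, 0)
  3p + q = 4 and p = 0 → (0, 4)

Vertices: (0, 0), (1.333, 0), (0, 4)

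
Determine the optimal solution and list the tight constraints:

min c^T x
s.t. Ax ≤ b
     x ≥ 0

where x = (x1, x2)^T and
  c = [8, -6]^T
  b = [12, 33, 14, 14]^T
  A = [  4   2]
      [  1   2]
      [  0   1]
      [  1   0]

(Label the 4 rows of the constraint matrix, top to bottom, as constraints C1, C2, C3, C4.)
Optimal: x1 = 0, x2 = 6
Binding: C1, x1 ≥ 0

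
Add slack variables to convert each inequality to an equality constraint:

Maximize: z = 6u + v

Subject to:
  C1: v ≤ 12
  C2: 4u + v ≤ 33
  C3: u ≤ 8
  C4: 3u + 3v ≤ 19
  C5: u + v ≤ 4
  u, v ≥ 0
max z = 6u + v

s.t.
  v + s1 = 12
  4u + v + s2 = 33
  u + s3 = 8
  3u + 3v + s4 = 19
  u + v + s5 = 4
  u, v, s1, s2, s3, s4, s5 ≥ 0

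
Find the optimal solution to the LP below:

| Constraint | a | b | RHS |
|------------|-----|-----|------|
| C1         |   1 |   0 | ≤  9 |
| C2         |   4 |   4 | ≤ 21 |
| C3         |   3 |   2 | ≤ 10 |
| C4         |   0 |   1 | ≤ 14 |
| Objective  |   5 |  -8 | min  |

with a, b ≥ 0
a = 0, b = 5, z = -40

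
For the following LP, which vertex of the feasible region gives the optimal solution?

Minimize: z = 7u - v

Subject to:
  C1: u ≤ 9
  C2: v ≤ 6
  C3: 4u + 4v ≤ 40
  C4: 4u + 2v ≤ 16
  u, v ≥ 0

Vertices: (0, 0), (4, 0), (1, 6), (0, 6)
Evaluating z = 7u - v at each vertex:
  (0, 0): z = 0
  (4, 0): z = 28
  (1, 6): z = 1
  (0, 6): z = -6

The smallest value is z = -6, attained at (0, 6).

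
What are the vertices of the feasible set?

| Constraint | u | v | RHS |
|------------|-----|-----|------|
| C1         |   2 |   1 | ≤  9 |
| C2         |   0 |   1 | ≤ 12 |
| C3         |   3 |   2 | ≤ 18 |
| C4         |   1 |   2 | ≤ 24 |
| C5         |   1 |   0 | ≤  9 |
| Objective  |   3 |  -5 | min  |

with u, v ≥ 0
Each vertex is the intersection of two constraint boundaries that also satisfies all remaining constraints:
  u = 0 and v = 0 → (0, 0)
  2u + v = 9 and v = 0 → (4.5, 0)
  2u + v = 9 and 3u + 2v = 18 → (0, 9)

Vertices: (0, 0), (4.5, 0), (0, 9)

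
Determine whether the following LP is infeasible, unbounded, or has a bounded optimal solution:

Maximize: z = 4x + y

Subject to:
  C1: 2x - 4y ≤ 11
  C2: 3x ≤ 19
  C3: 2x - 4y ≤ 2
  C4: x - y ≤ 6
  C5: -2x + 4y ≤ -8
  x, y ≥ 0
C3 requires 2x - 4y ≤ 2, while C5 (-2x + 4y ≤ -8) is equivalent to 2x - 4y ≥ 8. Together they would need 8 ≤ 2x - 4y ≤ 2, which is impossible since 8 > 2. No point satisfies all constraints.

The feasible region is empty; the LP is infeasible.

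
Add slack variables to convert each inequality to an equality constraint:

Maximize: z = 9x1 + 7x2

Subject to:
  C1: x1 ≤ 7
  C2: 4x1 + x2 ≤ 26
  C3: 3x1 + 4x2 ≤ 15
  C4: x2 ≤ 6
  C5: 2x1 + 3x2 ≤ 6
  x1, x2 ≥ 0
max z = 9x1 + 7x2

s.t.
  x1 + s1 = 7
  4x1 + x2 + s2 = 26
  3x1 + 4x2 + s3 = 15
  x2 + s4 = 6
  2x1 + 3x2 + s5 = 6
  x1, x2, s1, s2, s3, s4, s5 ≥ 0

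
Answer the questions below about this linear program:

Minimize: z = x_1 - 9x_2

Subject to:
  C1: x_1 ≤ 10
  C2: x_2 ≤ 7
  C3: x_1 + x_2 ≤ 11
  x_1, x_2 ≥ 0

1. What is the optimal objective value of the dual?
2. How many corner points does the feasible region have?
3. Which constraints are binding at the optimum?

1. -63 (by strong duality, equal to the primal optimum)
2. 5
3. C2, x_1 ≥ 0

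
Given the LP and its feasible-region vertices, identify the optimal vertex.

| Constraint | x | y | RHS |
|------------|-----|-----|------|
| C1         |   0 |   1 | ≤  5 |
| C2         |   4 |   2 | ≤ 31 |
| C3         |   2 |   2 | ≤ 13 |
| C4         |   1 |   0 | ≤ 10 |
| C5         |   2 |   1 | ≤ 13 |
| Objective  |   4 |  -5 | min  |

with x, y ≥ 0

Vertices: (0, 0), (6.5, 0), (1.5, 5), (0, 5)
Evaluating z = 4x - 5y at each vertex:
  (0, 0): z = 0
  (6.5, 0): z = 26
  (1.5, 5): z = -19
  (0, 5): z = -25

The smallest value is z = -25, attained at (0, 5).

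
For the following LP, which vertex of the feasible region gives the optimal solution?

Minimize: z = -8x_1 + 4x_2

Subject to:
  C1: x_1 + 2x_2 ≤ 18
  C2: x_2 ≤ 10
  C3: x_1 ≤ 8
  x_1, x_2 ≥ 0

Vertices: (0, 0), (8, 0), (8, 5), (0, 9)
(8, 0) with z = -64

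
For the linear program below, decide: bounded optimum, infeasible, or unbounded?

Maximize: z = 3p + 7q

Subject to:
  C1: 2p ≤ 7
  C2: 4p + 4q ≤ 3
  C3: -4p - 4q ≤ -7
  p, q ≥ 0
C2 requires 4p + 4q ≤ 3, while C3 (-4p - 4q ≤ -7) is equivalent to 4p + 4q ≥ 7. Together they would need 7 ≤ 4p + 4q ≤ 3, which is impossible since 7 > 3. No point satisfies all constraints.

Infeasible: no point satisfies all constraints simultaneously.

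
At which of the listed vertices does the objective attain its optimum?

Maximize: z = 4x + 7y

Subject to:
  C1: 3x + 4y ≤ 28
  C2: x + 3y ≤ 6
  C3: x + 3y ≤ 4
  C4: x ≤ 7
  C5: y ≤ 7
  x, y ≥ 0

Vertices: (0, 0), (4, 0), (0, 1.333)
Evaluating z = 4x + 7y at each vertex:
  (0, 0): z = 0
  (4, 0): z = 16
  (0, 1.333): z = 9.333

The largest value is z = 16, attained at (4, 0).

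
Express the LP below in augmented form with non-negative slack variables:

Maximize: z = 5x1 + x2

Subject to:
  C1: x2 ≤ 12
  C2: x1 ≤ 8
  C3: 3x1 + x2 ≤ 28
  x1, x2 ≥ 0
max z = 5x1 + x2

s.t.
  x2 + s1 = 12
  x1 + s2 = 8
  3x1 + x2 + s3 = 28
  x1, x2, s1, s2, s3 ≥ 0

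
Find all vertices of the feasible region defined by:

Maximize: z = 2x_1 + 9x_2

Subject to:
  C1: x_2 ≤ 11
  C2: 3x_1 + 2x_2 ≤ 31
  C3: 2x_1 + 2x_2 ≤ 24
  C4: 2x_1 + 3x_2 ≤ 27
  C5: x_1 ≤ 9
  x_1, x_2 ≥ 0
Each vertex is the intersection of two constraint boundaries that also satisfies all remaining constraints:
  x_1 = 0 and x_2 = 0 → (0, 0)
  x_1 = 9 and x_2 = 0 → (9, 0)
  3x_1 + 2x_2 = 31 and x_1 = 9 → (9, 2)
  3x_1 + 2x_2 = 31 and 2x_1 + 3x_2 = 27 → (7.8, 3.8)
  2x_1 + 3x_2 = 27 and x_1 = 0 → (0, 9)

Vertices: (0, 0), (9, 0), (9, 2), (7.8, 3.8), (0, 9)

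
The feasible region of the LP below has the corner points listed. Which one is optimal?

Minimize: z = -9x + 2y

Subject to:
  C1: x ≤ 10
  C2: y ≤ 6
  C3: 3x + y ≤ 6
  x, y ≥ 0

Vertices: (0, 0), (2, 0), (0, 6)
(2, 0) with z = -18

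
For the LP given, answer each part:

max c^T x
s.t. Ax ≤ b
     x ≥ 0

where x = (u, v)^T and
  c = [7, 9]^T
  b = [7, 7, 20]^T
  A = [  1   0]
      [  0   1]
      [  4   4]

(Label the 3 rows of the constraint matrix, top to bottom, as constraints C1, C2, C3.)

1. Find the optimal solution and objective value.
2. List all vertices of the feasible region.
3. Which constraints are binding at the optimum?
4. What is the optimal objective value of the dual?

1. u = 0, v = 5, z = 45
2. (0, 0), (5, 0), (0, 5)
3. C3, u ≥ 0
4. 45 (by strong duality, equal to the primal optimum)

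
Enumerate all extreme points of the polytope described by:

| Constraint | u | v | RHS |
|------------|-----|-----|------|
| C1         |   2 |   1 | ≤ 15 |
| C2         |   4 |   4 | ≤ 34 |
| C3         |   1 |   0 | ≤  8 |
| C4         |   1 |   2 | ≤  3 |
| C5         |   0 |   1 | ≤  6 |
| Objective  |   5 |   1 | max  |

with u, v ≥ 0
Each vertex is the intersection of two constraint boundaries that also satisfies all remaining constraints:
  u = 0 and v = 0 → (0, 0)
  u + 2v = 3 and v = 0 → (3, 0)
  u + 2v = 3 and u = 0 → (0, 1.5)

Vertices: (0, 0), (3, 0), (0, 1.5)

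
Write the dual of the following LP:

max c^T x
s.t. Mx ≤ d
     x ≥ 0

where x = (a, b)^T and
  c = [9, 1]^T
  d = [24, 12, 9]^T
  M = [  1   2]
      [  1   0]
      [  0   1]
Minimize: z = 24y1 + 12y2 + 9y3

Subject to:
  C1: -y1 - y2 ≤ -9
  C2: -2y1 - y3 ≤ -1
  y1, y2, y3 ≥ 0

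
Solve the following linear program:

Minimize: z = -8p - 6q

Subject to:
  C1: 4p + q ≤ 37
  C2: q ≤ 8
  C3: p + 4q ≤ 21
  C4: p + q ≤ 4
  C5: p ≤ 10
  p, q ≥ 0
Each vertex is the intersection of two constraint boundaries that also satisfies all remaining constraints:
  p = 0 and q = 0 → (0, 0)
  p + q = 4 and q = 0 → (4, 0)
  p + q = 4 and p = 0 → (0, 4)

Evaluating z = -8p - 6q at each vertex:
  (0, 0): z = 0
  (4, 0): z = -32
  (0, 4): z = -24

The minimum is at (4, 0) with z = -32.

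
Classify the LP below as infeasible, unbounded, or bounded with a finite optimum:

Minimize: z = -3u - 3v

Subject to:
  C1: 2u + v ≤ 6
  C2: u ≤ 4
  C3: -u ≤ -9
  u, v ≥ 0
C2 requires u ≤ 4, while C3 (-u ≤ -9) is equivalent to u ≥ 9. Together they would need 9 ≤ u ≤ 4, which is impossible since 9 > 4. No point satisfies all constraints.

Infeasible: no point satisfies all constraints simultaneously.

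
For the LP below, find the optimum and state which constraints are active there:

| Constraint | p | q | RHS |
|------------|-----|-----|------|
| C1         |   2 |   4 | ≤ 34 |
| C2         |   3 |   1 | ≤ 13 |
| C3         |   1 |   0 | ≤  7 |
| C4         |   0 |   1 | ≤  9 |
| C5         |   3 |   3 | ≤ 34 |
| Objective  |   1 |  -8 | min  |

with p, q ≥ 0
Optimal: p = 0, q = 8.5
Binding: C1, p ≥ 0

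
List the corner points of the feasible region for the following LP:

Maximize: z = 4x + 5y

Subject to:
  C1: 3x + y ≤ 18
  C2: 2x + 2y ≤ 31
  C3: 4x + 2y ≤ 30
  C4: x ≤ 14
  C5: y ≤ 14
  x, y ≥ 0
Each vertex is the intersection of two constraint boundaries that also satisfies all remaining constraints:
  x = 0 and y = 0 → (0, 0)
  3x + y = 18 and y = 0 → (6, 0)
  3x + y = 18 and 4x + 2y = 30 → (3, 9)
  4x + 2y = 30 and y = 14 → (0.5, 14)
  y = 14 and x = 0 → (0, 14)

Vertices: (0, 0), (6, 0), (3, 9), (0.5, 14), (0, 14)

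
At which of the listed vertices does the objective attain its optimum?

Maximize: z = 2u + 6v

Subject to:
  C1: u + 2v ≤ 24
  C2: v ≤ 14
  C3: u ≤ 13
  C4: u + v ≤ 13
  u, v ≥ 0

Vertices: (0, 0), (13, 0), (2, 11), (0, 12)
Evaluating z = 2u + 6v at each vertex:
  (0, 0): z = 0
  (13, 0): z = 26
  (2, 11): z = 70
  (0, 12): z = 72

The largest value is z = 72, attained at (0, 12).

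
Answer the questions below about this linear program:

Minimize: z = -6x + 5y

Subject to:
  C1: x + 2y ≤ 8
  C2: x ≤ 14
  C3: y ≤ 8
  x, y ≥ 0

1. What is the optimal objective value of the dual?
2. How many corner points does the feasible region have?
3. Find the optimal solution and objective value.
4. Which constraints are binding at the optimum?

1. -48 (by strong duality, equal to the primal optimum)
2. 3
3. x = 8, y = 0, z = -48
4. C1, y ≥ 0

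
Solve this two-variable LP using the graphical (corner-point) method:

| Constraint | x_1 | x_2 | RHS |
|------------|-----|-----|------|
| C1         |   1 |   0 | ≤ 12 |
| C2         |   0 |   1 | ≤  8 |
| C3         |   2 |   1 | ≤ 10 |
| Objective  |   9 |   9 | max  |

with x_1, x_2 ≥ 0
x_1 = 1, x_2 = 8, z = 81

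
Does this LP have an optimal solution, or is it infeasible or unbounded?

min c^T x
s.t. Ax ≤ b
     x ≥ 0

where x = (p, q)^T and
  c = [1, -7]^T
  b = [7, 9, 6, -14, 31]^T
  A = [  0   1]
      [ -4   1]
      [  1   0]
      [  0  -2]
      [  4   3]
The point (0, 7) satisfies every constraint, so the LP is feasible; the constraints give p ≤ 6 and q ≤ 7, which with p, q ≥ 0 keep the feasible region inside a bounded box. A feasible, bounded LP attains a finite optimum at a vertex.

Evaluating z = p - 7q at each vertex:
  (2.5, 7): z = -46.5
  (0, 7): z = -49

Feasible with finite optimum z* = -49 at (0, 7).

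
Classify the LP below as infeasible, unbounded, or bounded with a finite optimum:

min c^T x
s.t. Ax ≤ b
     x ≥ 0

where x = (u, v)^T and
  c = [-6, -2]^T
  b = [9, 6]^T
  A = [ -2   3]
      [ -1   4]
Feasible point: (0, 0) satisfies every constraint, so the LP is feasible.
Direction d = (1, 0): for each constraint row a, a·d ≤ 0 —
  (-2)(1) + (3)(0) = -2 ≤ 0
  (-1)(1) + (4)(0) = -1 ≤ 0
and d ≥ 0, so (0, 0) + t·d stays feasible for every t ≥ 0. Along this ray z = -6u - 2v changes by -6 per unit t, so z → −∞.

Unbounded: there is a feasible ray along which z → −∞.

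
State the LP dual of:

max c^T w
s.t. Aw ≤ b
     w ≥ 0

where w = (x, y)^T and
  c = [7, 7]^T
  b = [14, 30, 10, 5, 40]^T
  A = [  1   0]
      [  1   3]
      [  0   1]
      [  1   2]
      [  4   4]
Minimize: z = 14y1 + 30y2 + 10y3 + 5y4 + 40y5

Subject to:
  C1: -y1 - y2 - y4 - 4y5 ≤ -7
  C2: -3y2 - y3 - 2y4 - 4y5 ≤ -7
  y1, y2, y3, y4, y5 ≥ 0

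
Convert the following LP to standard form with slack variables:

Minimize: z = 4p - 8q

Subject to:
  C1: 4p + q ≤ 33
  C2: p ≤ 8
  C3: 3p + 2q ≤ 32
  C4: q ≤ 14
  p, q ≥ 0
min z = 4p - 8q

s.t.
  4p + q + s1 = 33
  p + s2 = 8
  3p + 2q + s3 = 32
  q + s4 = 14
  p, q, s1, s2, s3, s4 ≥ 0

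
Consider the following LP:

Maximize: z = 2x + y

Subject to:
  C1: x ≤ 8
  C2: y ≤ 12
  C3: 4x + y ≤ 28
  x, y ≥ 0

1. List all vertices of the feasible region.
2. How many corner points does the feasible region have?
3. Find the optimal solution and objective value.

1. (0, 0), (7, 0), (4, 12), (0, 12)
2. 4
3. x = 4, y = 12, z = 20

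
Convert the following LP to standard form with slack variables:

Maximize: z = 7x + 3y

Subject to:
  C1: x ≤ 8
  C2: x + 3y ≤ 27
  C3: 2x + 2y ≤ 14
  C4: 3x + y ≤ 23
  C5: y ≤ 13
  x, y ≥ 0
max z = 7x + 3y

s.t.
  x + s1 = 8
  x + 3y + s2 = 27
  2x + 2y + s3 = 14
  3x + y + s4 = 23
  y + s5 = 13
  x, y, s1, s2, s3, s4, s5 ≥ 0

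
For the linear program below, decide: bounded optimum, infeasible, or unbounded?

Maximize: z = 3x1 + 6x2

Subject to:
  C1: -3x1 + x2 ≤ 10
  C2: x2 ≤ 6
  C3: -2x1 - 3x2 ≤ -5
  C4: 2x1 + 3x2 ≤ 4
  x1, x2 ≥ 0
C4 requires 2x1 + 3x2 ≤ 4, while C3 (-2x1 - 3x2 ≤ -5) is equivalent to 2x1 + 3x2 ≥ 5. Together they would need 5 ≤ 2x1 + 3x2 ≤ 4, which is impossible since 5 > 4. No point satisfies all constraints.

Infeasible: no point satisfies all constraints simultaneously.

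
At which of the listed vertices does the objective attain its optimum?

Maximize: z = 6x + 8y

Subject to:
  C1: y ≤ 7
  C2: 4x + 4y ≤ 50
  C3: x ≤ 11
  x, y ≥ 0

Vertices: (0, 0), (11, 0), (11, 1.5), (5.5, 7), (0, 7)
(5.5, 7) with z = 89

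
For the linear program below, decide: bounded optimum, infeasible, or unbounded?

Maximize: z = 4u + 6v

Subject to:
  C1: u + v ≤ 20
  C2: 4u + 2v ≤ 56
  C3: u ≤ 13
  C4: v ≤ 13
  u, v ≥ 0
The point (7, 13) satisfies every constraint, so the LP is feasible; the constraints give u ≤ 13 and v ≤ 13, which with u, v ≥ 0 keep the feasible region inside a bounded box. A feasible, bounded LP attains a finite optimum at a vertex.

The LP has an optimal solution: (7, 13) with z = 106.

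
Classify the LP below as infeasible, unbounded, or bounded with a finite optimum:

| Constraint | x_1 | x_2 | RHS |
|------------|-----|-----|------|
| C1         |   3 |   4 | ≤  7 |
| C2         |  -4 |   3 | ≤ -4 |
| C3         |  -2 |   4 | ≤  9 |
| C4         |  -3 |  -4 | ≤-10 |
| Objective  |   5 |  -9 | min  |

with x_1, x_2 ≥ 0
C1 requires 3x_1 + 4x_2 ≤ 7, while C4 (-3x_1 - 4x_2 ≤ -10) is equivalent to 3x_1 + 4x_2 ≥ 10. Together they would need 10 ≤ 3x_1 + 4x_2 ≤ 7, which is impossible since 10 > 7. No point satisfies all constraints.

Infeasible — the constraint set is empty.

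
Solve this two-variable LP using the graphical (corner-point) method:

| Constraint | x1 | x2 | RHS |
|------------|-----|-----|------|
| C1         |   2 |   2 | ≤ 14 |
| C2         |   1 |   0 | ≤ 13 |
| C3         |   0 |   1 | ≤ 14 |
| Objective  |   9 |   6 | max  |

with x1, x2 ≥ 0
x1 = 7, x2 = 0, z = 63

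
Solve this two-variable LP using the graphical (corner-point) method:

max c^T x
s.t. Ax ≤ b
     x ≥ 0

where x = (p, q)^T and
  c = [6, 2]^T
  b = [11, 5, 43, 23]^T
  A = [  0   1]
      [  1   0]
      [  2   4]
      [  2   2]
Each vertex is the intersection of two constraint boundaries that also satisfies all remaining constraints:
  p = 0 and q = 0 → (0, 0)
  p = 5 and q = 0 → (5, 0)
  p = 5 and 2p + 2q = 23 → (5, 6.5)
  2p + 4q = 43 and 2p + 2q = 23 → (1.5, 10)
  2p + 4q = 43 and p = 0 → (0, 10.75)

Evaluating z = 6p + 2q at each vertex:
  (0, 0): z = 0
  (5, 0): z = 30
  (5, 6.5): z = 43
  (1.5, 10): z = 29
  (0, 10.75): z = 21.5

The maximum is at (5, 6.5) with z = 43.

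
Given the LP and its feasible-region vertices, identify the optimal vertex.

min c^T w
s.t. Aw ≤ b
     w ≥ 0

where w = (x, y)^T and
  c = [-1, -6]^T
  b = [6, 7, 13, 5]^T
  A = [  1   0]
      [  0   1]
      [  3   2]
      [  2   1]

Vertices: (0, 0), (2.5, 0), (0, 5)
Evaluating z = -x - 6y at each vertex:
  (0, 0): z = 0
  (2.5, 0): z = -2.5
  (0, 5): z = -30

The smallest value is z = -30, attained at (0, 5).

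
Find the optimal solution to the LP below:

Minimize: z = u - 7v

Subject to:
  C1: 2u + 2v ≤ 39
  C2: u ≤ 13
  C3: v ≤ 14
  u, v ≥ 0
Each vertex is the intersection of two constraint boundaries that also satisfies all remaining constraints:
  u = 0 and v = 0 → (0, 0)
  u = 13 and v = 0 → (13, 0)
  2u + 2v = 39 and u = 13 → (13, 6.5)
  2u + 2v = 39 and v = 14 → (5.5, 14)
  v = 14 and u = 0 → (0, 14)

Evaluating z = u - 7v at each vertex:
  (0, 0): z = 0
  (13, 0): z = 13
  (13, 6.5): z = -32.5
  (5.5, 14): z = -92.5
  (0, 14): z = -98

The minimum is at (0, 14) with z = -98.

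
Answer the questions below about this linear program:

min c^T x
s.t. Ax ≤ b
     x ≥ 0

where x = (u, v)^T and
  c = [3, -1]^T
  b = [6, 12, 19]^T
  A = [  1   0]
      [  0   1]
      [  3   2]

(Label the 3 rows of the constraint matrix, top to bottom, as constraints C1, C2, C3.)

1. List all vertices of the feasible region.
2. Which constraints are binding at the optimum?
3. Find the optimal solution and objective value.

1. (0, 0), (6, 0), (6, 0.5), (0, 9.5)
2. C3, u ≥ 0
3. u = 0, v = 9.5, z = -9.5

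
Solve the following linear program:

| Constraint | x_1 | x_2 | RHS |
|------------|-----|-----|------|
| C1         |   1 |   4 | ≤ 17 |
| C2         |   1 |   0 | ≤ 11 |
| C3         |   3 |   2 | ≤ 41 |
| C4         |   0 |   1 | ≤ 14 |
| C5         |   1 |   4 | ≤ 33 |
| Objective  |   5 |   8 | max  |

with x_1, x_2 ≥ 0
x_1 = 11, x_2 = 1.5, z = 67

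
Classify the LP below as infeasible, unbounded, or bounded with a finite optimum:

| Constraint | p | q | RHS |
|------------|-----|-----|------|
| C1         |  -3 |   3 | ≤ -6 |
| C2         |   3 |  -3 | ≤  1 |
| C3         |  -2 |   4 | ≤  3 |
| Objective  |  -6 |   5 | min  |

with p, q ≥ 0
C2 requires 3p - 3q ≤ 1, while C1 (-3p + 3q ≤ -6) is equivalent to 3p - 3q ≥ 6. Together they would need 6 ≤ 3p - 3q ≤ 1, which is impossible since 6 > 1. No point satisfies all constraints.

The feasible region is empty; the LP is infeasible.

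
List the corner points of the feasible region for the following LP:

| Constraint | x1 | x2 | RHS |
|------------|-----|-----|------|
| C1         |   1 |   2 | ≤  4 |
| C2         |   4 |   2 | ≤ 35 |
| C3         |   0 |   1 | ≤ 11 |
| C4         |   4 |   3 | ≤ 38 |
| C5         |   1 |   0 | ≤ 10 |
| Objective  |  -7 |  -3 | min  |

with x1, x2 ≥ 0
Each vertex is the intersection of two constraint boundaries that also satisfies all remaining constraints:
  x1 = 0 and x2 = 0 → (0, 0)
  x1 + 2x2 = 4 and x2 = 0 → (4, 0)
  x1 + 2x2 = 4 and x1 = 0 → (0, 2)

Vertices: (0, 0), (4, 0), (0, 2)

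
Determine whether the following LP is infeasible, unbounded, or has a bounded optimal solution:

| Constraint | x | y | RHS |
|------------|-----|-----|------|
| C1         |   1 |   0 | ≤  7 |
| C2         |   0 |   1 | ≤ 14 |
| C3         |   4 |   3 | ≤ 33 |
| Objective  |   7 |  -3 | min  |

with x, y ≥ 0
The point (0, 11) satisfies every constraint, so the LP is feasible; the constraints give x ≤ 7 and y ≤ 14, which with x, y ≥ 0 keep the feasible region inside a bounded box. A feasible, bounded LP attains a finite optimum at a vertex.

Evaluating z = 7x - 3y at each vertex:
  (0, 0): z = 0
  (7, 0): z = 49
  (7, 1.667): z = 44
  (0, 11): z = -33

Bounded optimum: z* = -33 at (0, 11).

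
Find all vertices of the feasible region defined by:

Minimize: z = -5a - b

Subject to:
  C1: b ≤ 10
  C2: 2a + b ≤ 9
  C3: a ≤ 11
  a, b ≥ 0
Each vertex is the intersection of two constraint boundaries that also satisfies all remaining constraints:
  a = 0 and b = 0 → (0, 0)
  2a + b = 9 and b = 0 → (4.5, 0)
  2a + b = 9 and a = 0 → (0, 9)

Vertices: (0, 0), (4.5, 0), (0, 9)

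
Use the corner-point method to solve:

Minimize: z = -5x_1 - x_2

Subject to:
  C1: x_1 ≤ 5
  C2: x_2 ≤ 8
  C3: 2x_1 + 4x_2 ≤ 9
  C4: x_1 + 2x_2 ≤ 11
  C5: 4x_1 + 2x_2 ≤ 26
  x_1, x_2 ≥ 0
x_1 = 4.5, x_2 = 0, z = -22.5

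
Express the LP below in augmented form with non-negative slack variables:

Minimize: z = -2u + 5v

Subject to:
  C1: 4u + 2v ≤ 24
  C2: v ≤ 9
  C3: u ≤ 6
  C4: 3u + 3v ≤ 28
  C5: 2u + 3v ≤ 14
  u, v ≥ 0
min z = -2u + 5v

s.t.
  4u + 2v + s1 = 24
  v + s2 = 9
  u + s3 = 6
  3u + 3v + s4 = 28
  2u + 3v + s5 = 14
  u, v, s1, s2, s3, s4, s5 ≥ 0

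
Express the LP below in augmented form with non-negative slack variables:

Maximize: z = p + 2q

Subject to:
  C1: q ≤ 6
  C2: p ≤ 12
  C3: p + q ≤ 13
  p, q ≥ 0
max z = p + 2q

s.t.
  q + s1 = 6
  p + s2 = 12
  p + q + s3 = 13
  p, q, s1, s2, s3 ≥ 0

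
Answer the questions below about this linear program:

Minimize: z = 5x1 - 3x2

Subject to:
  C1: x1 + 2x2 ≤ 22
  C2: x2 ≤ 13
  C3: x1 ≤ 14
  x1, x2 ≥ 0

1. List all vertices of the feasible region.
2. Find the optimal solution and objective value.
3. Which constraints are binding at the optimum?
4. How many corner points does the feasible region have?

1. (0, 0), (14, 0), (14, 4), (0, 11)
2. x1 = 0, x2 = 11, z = -33
3. C1, x1 ≥ 0
4. 4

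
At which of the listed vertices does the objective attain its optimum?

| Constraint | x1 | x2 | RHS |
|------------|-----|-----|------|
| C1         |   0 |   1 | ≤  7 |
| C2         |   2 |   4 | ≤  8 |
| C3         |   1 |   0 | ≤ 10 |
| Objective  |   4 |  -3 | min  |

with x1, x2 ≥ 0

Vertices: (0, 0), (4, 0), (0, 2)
Evaluating z = 4x1 - 3x2 at each vertex:
  (0, 0): z = 0
  (4, 0): z = 16
  (0, 2): z = -6

The smallest value is z = -6, attained at (0, 2).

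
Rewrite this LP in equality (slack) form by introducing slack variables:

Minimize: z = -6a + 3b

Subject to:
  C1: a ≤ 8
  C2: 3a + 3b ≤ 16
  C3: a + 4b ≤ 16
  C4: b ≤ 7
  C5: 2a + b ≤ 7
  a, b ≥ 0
min z = -6a + 3b

s.t.
  a + s1 = 8
  3a + 3b + s2 = 16
  a + 4b + s3 = 16
  b + s4 = 7
  2a + b + s5 = 7
  a, b, s1, s2, s3, s4, s5 ≥ 0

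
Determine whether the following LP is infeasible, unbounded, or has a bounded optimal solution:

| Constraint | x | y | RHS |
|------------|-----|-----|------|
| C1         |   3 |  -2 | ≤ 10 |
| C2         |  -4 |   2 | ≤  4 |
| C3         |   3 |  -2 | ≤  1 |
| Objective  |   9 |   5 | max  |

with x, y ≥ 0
Feasible point: (0, 0) satisfies every constraint, so the LP is feasible.
Direction d = (2, 3): for each constraint row a, a·d ≤ 0 —
  (3)(2) + (-2)(3) = 0 ≤ 0
  (-4)(2) + (2)(3) = -2 ≤ 0
  (3)(2) + (-2)(3) = 0 ≤ 0
and d ≥ 0, so (0, 0) + t·d stays feasible for every t ≥ 0. Along this ray z = 9x + 5y changes by 33 per unit t, so z → +∞.

Unbounded: there is a feasible ray along which z → +∞.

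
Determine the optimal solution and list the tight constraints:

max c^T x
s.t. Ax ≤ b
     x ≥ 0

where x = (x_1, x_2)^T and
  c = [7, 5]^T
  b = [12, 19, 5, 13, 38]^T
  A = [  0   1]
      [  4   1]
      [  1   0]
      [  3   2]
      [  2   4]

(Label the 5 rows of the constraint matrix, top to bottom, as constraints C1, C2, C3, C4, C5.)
Optimal: x_1 = 0, x_2 = 6.5
Slack at optimum:
  C1: slack = 5.5
  C2: slack = 12.5
  C3: slack = 5
  C4: slack = 0 (binding)
  C5: slack = 12
  x_1 ≥ 0: x_1 = 0 (binding)
  x_2 ≥ 0: x_2 = 6.5
Binding constraints: C4, x_1 ≥ 0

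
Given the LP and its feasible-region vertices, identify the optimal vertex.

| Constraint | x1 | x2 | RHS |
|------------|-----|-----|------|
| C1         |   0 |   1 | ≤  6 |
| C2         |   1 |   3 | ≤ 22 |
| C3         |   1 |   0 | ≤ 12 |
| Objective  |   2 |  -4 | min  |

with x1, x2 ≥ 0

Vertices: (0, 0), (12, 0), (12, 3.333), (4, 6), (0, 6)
Evaluating z = 2x1 - 4x2 at each vertex:
  (0, 0): z = 0
  (12, 0): z = 24
  (12, 3.333): z = 10.67
  (4, 6): z = -16
  (0, 6): z = -24

The smallest value is z = -24, attained at (0, 6).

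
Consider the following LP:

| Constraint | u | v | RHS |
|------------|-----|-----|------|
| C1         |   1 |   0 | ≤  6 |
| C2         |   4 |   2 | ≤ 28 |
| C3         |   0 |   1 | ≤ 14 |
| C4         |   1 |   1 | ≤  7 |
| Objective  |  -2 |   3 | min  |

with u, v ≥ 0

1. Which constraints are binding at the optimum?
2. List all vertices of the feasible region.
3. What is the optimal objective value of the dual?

1. C1, v ≥ 0
2. (0, 0), (6, 0), (6, 1), (0, 7)
3. -12 (by strong duality, equal to the primal optimum)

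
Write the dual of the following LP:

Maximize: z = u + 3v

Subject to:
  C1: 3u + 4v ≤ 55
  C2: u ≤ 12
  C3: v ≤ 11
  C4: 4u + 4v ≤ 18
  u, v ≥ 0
Minimize: z = 55y1 + 12y2 + 11y3 + 18y4

Subject to:
  C1: -3y1 - y2 - 4y4 ≤ -1
  C2: -4y1 - y3 - 4y4 ≤ -3
  y1, y2, y3, y4 ≥ 0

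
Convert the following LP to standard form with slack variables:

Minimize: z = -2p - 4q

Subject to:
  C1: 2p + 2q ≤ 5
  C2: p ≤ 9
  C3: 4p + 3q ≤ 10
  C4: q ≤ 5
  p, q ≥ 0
min z = -2p - 4q

s.t.
  2p + 2q + s1 = 5
  p + s2 = 9
  4p + 3q + s3 = 10
  q + s4 = 5
  p, q, s1, s2, s3, s4 ≥ 0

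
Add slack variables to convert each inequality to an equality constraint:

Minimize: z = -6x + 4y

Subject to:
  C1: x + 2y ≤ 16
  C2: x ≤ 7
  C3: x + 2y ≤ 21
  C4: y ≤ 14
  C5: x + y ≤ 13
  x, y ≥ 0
min z = -6x + 4y

s.t.
  x + 2y + s1 = 16
  x + s2 = 7
  x + 2y + s3 = 21
  y + s4 = 14
  x + y + s5 = 13
  x, y, s1, s2, s3, s4, s5 ≥ 0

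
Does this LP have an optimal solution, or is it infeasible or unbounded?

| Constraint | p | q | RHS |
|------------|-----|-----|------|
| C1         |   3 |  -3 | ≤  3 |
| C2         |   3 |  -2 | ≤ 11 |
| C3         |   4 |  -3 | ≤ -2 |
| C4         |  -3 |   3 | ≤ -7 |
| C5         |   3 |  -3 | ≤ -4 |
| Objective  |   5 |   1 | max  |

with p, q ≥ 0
C1 requires 3p - 3q ≤ 3, while C4 (-3p + 3q ≤ -7) is equivalent to 3p - 3q ≥ 7. Together they would need 7 ≤ 3p - 3q ≤ 3, which is impossible since 7 > 3. No point satisfies all constraints.

Infeasible — the constraint set is empty.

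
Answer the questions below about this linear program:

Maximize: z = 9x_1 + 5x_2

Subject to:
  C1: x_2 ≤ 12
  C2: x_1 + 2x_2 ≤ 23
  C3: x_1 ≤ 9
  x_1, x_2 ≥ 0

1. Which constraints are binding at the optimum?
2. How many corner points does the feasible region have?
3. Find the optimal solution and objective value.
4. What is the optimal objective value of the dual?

1. C2, C3
2. 4
3. x_1 = 9, x_2 = 7, z = 116
4. 116 (by strong duality, equal to the primal optimum)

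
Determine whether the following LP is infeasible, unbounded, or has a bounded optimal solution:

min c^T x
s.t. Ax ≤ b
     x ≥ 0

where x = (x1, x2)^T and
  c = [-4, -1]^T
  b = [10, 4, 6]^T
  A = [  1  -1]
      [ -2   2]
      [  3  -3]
Feasible point: (0, 0) satisfies every constraint, so the LP is feasible.
Direction d = (1, 1): for each constraint row a, a·d ≤ 0 —
  (1)(1) + (-1)(1) = 0 ≤ 0
  (-2)(1) + (2)(1) = 0 ≤ 0
  (3)(1) + (-3)(1) = 0 ≤ 0
and d ≥ 0, so (0, 0) + t·d stays feasible for every t ≥ 0. Along this ray z = -4x1 - x2 changes by -5 per unit t, so z → −∞.

The LP is unbounded; z can be made arbitrarily small.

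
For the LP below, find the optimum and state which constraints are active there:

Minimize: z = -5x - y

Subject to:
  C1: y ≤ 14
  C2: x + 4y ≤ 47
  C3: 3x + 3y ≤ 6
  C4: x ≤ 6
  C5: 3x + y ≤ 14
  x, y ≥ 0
Optimal: x = 2, y = 0
Slack at optimum:
  C1: slack = 14
  C2: slack = 45
  C3: slack = 0 (binding)
  C4: slack = 4
  C5: slack = 8
  x ≥ 0: x = 2
  y ≥ 0: y = 0 (binding)
Binding constraints: C3, y ≥ 0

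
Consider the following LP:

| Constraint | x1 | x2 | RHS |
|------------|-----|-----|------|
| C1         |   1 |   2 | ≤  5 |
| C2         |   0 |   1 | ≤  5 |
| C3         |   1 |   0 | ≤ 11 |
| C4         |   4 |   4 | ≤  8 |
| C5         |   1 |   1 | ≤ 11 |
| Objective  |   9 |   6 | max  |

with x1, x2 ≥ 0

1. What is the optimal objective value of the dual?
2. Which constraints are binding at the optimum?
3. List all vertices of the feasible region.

1. 18 (by strong duality, equal to the primal optimum)
2. C4, x2 ≥ 0
3. (0, 0), (2, 0), (0, 2)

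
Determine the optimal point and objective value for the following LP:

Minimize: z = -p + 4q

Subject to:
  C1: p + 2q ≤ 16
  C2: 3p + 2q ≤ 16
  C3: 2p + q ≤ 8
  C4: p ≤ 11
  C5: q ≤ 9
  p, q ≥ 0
Each vertex is the intersection of two constraint boundaries that also satisfies all remaining constraints:
  p = 0 and q = 0 → (0, 0)
  2p + q = 8 and q = 0 → (4, 0)
  p + 2q = 16 and 3p + 2q = 16 → (0, 8)

Evaluating z = -p + 4q at each vertex:
  (0, 0): z = 0
  (4, 0): z = -4
  (0, 8): z = 32

The minimum is at (4, 0) with z = -4.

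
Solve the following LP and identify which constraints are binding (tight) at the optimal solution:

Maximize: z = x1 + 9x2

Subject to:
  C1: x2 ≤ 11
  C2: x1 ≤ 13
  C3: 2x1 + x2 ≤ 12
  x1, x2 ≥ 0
Optimal: x1 = 0.5, x2 = 11
Slack at optimum:
  C1: slack = 0 (binding)
  C2: slack = 12.5
  C3: slack = 0 (binding)
  x1 ≥ 0: x1 = 0.5
  x2 ≥ 0: x2 = 11
Binding constraints: C1, C3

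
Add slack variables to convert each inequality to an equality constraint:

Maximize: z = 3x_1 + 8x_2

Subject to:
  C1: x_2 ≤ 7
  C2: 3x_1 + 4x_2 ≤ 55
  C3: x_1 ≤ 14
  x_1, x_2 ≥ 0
max z = 3x_1 + 8x_2

s.t.
  x_2 + s1 = 7
  3x_1 + 4x_2 + s2 = 55
  x_1 + s3 = 14
  x_1, x_2, s1, s2, s3 ≥ 0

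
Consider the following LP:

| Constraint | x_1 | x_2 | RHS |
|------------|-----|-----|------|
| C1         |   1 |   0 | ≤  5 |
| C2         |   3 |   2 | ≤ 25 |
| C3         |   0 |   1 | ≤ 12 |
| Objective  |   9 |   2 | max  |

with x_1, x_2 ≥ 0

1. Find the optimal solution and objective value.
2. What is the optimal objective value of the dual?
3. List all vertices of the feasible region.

1. x_1 = 5, x_2 = 5, z = 55
2. 55 (by strong duality, equal to the primal optimum)
3. (0, 0), (5, 0), (5, 5), (0.3333, 12), (0, 12)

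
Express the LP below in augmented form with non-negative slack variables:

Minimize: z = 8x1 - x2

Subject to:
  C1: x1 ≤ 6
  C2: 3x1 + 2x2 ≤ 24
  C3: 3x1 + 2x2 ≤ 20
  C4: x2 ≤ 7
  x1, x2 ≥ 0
min z = 8x1 - x2

s.t.
  x1 + s1 = 6
  3x1 + 2x2 + s2 = 24
  3x1 + 2x2 + s3 = 20
  x2 + s4 = 7
  x1, x2, s1, s2, s3, s4 ≥ 0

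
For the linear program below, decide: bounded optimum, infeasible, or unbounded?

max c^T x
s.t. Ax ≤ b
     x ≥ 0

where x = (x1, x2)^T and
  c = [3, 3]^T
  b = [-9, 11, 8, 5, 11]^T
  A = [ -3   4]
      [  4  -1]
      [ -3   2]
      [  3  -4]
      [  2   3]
One constraint requires 3x1 - 4x2 ≤ 5, while the constraint -3x1 + 4x2 ≤ -9 is equivalent to 3x1 - 4x2 ≥ 9. Together they would need 9 ≤ 3x1 - 4x2 ≤ 5, which is impossible since 9 > 5. No point satisfies all constraints.

The feasible region is empty; the LP is infeasible.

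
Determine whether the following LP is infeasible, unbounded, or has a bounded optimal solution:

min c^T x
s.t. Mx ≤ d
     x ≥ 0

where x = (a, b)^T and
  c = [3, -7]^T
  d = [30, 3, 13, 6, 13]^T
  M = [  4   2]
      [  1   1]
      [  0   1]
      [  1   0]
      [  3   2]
The point (0, 3) satisfies every constraint, so the LP is feasible; the constraints give a ≤ 6 and b ≤ 13, which with a, b ≥ 0 keep the feasible region inside a bounded box. A feasible, bounded LP attains a finite optimum at a vertex.

The LP has an optimal solution: (0, 3) with z = -21.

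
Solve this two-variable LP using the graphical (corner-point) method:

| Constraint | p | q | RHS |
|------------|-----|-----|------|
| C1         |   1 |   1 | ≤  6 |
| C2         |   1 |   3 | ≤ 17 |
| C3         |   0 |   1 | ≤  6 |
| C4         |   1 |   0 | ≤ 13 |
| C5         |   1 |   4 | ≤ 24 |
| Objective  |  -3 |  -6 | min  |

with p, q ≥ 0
Each vertex is the intersection of two constraint boundaries that also satisfies all remaining constraints:
  p = 0 and q = 0 → (0, 0)
  p + q = 6 and q = 0 → (6, 0)
  p + q = 6 and p + 3q = 17 → (0.5, 5.5)
  p + 3q = 17 and p = 0 → (0, 5.667)

Evaluating z = -3p - 6q at each vertex:
  (0, 0): z = 0
  (6, 0): z = -18
  (0.5, 5.5): z = -34.5
  (0, 5.667): z = -34

The minimum is at (0.5, 5.5) with z = -34.5.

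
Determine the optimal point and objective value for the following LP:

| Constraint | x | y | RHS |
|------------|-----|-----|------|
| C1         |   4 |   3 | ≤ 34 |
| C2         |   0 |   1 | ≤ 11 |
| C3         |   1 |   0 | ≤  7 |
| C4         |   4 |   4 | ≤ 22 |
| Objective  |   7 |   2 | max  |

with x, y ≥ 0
Each vertex is the intersection of two constraint boundaries that also satisfies all remaining constraints:
  x = 0 and y = 0 → (0, 0)
  4x + 4y = 22 and y = 0 → (5.5, 0)
  4x + 4y = 22 and x = 0 → (0, 5.5)

Evaluating z = 7x + 2y at each vertex:
  (0, 0): z = 0
  (5.5, 0): z = 38.5
  (0, 5.5): z = 11

The maximum is at (5.5, 0) with z = 38.5.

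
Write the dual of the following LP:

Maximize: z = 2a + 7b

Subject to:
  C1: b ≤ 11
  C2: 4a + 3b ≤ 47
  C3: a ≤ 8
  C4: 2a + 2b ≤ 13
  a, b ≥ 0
Minimize: z = 11y1 + 47y2 + 8y3 + 13y4

Subject to:
  C1: -4y2 - y3 - 2y4 ≤ -2
  C2: -y1 - 3y2 - 2y4 ≤ -7
  y1, y2, y3, y4 ≥ 0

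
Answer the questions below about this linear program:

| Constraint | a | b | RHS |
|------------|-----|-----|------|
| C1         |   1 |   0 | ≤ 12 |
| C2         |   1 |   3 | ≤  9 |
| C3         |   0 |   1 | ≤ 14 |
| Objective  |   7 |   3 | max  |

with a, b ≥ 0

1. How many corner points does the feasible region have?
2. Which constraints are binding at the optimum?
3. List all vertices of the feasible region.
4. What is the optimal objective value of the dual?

1. 3
2. C2, b ≥ 0
3. (0, 0), (9, 0), (0, 3)
4. 63 (by strong duality, equal to the primal optimum)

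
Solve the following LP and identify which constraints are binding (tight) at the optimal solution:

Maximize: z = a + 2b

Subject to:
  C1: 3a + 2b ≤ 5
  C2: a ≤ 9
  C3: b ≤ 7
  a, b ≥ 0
Optimal: a = 0, b = 2.5
Slack at optimum:
  C1: slack = 0 (binding)
  C2: slack = 9
  C3: slack = 4.5
  a ≥ 0: a = 0 (binding)
  b ≥ 0: b = 2.5
Binding constraints: C1, a ≥ 0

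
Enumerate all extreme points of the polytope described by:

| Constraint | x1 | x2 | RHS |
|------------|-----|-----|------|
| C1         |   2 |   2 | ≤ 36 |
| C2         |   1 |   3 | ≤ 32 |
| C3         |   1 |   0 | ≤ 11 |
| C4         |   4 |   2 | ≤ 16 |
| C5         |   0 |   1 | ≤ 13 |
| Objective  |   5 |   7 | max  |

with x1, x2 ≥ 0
Each vertex is the intersection of two constraint boundaries that also satisfies all remaining constraints:
  x1 = 0 and x2 = 0 → (0, 0)
  4x1 + 2x2 = 16 and x2 = 0 → (4, 0)
  4x1 + 2x2 = 16 and x1 = 0 → (0, 8)

Vertices: (0, 0), (4, 0), (0, 8)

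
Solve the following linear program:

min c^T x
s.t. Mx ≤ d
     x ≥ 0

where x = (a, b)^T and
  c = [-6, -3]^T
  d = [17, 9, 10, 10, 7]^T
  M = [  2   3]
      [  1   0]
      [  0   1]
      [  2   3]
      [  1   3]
a = 5, b = 0, z = -30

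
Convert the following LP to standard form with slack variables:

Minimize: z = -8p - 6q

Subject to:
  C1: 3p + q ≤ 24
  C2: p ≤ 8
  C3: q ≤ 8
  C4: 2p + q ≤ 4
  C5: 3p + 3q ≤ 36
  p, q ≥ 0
min z = -8p - 6q

s.t.
  3p + q + s1 = 24
  p + s2 = 8
  q + s3 = 8
  2p + q + s4 = 4
  3p + 3q + s5 = 36
  p, q, s1, s2, s3, s4, s5 ≥ 0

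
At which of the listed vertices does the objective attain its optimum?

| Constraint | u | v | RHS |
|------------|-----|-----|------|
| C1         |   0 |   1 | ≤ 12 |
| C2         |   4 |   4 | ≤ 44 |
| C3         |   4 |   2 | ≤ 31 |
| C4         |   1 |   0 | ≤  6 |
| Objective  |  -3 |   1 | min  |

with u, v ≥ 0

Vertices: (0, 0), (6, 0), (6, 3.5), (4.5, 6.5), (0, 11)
(6, 0) with z = -18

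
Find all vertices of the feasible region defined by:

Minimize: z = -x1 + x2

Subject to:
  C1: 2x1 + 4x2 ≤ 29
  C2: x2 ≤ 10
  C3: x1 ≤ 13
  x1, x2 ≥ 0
Each vertex is the intersection of two constraint boundaries that also satisfies all remaining constraints:
  x1 = 0 and x2 = 0 → (0, 0)
  x1 = 13 and x2 = 0 → (13, 0)
  2x1 + 4x2 = 29 and x1 = 13 → (13, 0.75)
  2x1 + 4x2 = 29 and x1 = 0 → (0, 7.25)

Vertices: (0, 0), (13, 0), (13, 0.75), (0, 7.25)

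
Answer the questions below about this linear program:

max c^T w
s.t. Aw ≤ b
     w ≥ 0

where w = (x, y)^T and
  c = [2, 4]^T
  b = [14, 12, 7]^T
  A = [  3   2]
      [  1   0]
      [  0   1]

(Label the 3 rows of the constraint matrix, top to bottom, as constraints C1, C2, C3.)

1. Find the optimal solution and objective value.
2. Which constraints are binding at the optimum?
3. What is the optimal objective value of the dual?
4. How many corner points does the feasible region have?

1. x = 0, y = 7, z = 28
2. C1, C3, x ≥ 0
3. 28 (by strong duality, equal to the primal optimum)
4. 3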